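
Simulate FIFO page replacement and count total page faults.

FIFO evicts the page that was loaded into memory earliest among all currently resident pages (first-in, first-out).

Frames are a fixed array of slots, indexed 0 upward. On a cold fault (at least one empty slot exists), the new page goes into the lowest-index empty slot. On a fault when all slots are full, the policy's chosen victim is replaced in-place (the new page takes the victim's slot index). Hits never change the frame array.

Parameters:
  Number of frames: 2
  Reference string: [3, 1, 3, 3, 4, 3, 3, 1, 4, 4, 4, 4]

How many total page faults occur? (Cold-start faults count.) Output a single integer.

Answer: 6

Derivation:
Step 0: ref 3 → FAULT, frames=[3,-]
Step 1: ref 1 → FAULT, frames=[3,1]
Step 2: ref 3 → HIT, frames=[3,1]
Step 3: ref 3 → HIT, frames=[3,1]
Step 4: ref 4 → FAULT (evict 3), frames=[4,1]
Step 5: ref 3 → FAULT (evict 1), frames=[4,3]
Step 6: ref 3 → HIT, frames=[4,3]
Step 7: ref 1 → FAULT (evict 4), frames=[1,3]
Step 8: ref 4 → FAULT (evict 3), frames=[1,4]
Step 9: ref 4 → HIT, frames=[1,4]
Step 10: ref 4 → HIT, frames=[1,4]
Step 11: ref 4 → HIT, frames=[1,4]
Total faults: 6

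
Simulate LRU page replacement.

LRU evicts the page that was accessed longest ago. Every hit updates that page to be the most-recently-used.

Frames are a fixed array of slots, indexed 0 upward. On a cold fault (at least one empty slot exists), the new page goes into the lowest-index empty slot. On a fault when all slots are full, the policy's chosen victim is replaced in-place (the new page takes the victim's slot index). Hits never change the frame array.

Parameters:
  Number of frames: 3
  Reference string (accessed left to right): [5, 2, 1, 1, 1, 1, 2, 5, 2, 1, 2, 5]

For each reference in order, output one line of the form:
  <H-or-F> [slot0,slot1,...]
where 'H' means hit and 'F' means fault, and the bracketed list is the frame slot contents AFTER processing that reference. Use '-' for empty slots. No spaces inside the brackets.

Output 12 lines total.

F [5,-,-]
F [5,2,-]
F [5,2,1]
H [5,2,1]
H [5,2,1]
H [5,2,1]
H [5,2,1]
H [5,2,1]
H [5,2,1]
H [5,2,1]
H [5,2,1]
H [5,2,1]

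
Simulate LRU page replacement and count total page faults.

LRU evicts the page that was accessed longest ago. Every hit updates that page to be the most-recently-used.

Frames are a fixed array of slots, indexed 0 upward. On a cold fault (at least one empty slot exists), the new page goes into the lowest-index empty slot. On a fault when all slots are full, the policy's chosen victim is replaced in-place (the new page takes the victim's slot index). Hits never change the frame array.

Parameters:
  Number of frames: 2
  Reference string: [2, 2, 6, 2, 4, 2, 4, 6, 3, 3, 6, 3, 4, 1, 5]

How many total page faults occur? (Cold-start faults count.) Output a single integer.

Answer: 8

Derivation:
Step 0: ref 2 → FAULT, frames=[2,-]
Step 1: ref 2 → HIT, frames=[2,-]
Step 2: ref 6 → FAULT, frames=[2,6]
Step 3: ref 2 → HIT, frames=[2,6]
Step 4: ref 4 → FAULT (evict 6), frames=[2,4]
Step 5: ref 2 → HIT, frames=[2,4]
Step 6: ref 4 → HIT, frames=[2,4]
Step 7: ref 6 → FAULT (evict 2), frames=[6,4]
Step 8: ref 3 → FAULT (evict 4), frames=[6,3]
Step 9: ref 3 → HIT, frames=[6,3]
Step 10: ref 6 → HIT, frames=[6,3]
Step 11: ref 3 → HIT, frames=[6,3]
Step 12: ref 4 → FAULT (evict 6), frames=[4,3]
Step 13: ref 1 → FAULT (evict 3), frames=[4,1]
Step 14: ref 5 → FAULT (evict 4), frames=[5,1]
Total faults: 8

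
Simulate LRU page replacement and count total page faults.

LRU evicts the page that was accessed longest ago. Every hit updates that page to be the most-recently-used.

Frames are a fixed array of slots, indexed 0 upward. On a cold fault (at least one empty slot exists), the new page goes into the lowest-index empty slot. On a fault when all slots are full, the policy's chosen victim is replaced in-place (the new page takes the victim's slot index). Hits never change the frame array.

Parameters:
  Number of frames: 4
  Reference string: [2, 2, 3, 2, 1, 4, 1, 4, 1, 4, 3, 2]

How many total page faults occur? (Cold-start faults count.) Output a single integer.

Step 0: ref 2 → FAULT, frames=[2,-,-,-]
Step 1: ref 2 → HIT, frames=[2,-,-,-]
Step 2: ref 3 → FAULT, frames=[2,3,-,-]
Step 3: ref 2 → HIT, frames=[2,3,-,-]
Step 4: ref 1 → FAULT, frames=[2,3,1,-]
Step 5: ref 4 → FAULT, frames=[2,3,1,4]
Step 6: ref 1 → HIT, frames=[2,3,1,4]
Step 7: ref 4 → HIT, frames=[2,3,1,4]
Step 8: ref 1 → HIT, frames=[2,3,1,4]
Step 9: ref 4 → HIT, frames=[2,3,1,4]
Step 10: ref 3 → HIT, frames=[2,3,1,4]
Step 11: ref 2 → HIT, frames=[2,3,1,4]
Total faults: 4

Answer: 4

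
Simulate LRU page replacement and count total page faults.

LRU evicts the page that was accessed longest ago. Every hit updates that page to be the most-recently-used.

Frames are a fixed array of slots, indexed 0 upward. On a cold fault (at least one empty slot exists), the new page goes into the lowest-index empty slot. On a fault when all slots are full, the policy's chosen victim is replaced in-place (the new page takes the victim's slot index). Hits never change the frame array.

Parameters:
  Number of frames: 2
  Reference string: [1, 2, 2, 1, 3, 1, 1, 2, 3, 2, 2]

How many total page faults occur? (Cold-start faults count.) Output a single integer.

Answer: 5

Derivation:
Step 0: ref 1 → FAULT, frames=[1,-]
Step 1: ref 2 → FAULT, frames=[1,2]
Step 2: ref 2 → HIT, frames=[1,2]
Step 3: ref 1 → HIT, frames=[1,2]
Step 4: ref 3 → FAULT (evict 2), frames=[1,3]
Step 5: ref 1 → HIT, frames=[1,3]
Step 6: ref 1 → HIT, frames=[1,3]
Step 7: ref 2 → FAULT (evict 3), frames=[1,2]
Step 8: ref 3 → FAULT (evict 1), frames=[3,2]
Step 9: ref 2 → HIT, frames=[3,2]
Step 10: ref 2 → HIT, frames=[3,2]
Total faults: 5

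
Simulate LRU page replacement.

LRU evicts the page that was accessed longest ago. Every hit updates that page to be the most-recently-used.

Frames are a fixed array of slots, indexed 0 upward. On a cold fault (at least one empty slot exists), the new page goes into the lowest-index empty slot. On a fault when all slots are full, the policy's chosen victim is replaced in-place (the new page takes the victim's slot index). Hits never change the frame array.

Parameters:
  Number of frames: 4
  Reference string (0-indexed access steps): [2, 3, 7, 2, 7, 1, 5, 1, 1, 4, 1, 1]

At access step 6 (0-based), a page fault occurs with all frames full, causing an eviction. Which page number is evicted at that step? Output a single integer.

Step 0: ref 2 -> FAULT, frames=[2,-,-,-]
Step 1: ref 3 -> FAULT, frames=[2,3,-,-]
Step 2: ref 7 -> FAULT, frames=[2,3,7,-]
Step 3: ref 2 -> HIT, frames=[2,3,7,-]
Step 4: ref 7 -> HIT, frames=[2,3,7,-]
Step 5: ref 1 -> FAULT, frames=[2,3,7,1]
Step 6: ref 5 -> FAULT, evict 3, frames=[2,5,7,1]
At step 6: evicted page 3

Answer: 3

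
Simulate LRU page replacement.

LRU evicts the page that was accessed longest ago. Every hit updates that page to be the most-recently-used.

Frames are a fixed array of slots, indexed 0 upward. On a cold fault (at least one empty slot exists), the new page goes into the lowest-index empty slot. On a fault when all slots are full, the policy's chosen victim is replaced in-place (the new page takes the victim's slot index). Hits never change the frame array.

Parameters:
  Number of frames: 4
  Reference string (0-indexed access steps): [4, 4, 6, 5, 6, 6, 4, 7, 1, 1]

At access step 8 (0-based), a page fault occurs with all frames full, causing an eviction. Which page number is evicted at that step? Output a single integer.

Answer: 5

Derivation:
Step 0: ref 4 -> FAULT, frames=[4,-,-,-]
Step 1: ref 4 -> HIT, frames=[4,-,-,-]
Step 2: ref 6 -> FAULT, frames=[4,6,-,-]
Step 3: ref 5 -> FAULT, frames=[4,6,5,-]
Step 4: ref 6 -> HIT, frames=[4,6,5,-]
Step 5: ref 6 -> HIT, frames=[4,6,5,-]
Step 6: ref 4 -> HIT, frames=[4,6,5,-]
Step 7: ref 7 -> FAULT, frames=[4,6,5,7]
Step 8: ref 1 -> FAULT, evict 5, frames=[4,6,1,7]
At step 8: evicted page 5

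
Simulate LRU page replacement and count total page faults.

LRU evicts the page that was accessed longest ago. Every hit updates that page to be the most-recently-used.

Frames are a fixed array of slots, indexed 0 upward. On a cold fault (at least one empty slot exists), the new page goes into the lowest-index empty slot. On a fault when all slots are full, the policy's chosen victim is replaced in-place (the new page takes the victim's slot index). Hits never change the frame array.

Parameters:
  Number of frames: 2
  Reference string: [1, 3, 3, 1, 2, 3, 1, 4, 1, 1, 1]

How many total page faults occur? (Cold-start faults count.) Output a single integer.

Answer: 6

Derivation:
Step 0: ref 1 → FAULT, frames=[1,-]
Step 1: ref 3 → FAULT, frames=[1,3]
Step 2: ref 3 → HIT, frames=[1,3]
Step 3: ref 1 → HIT, frames=[1,3]
Step 4: ref 2 → FAULT (evict 3), frames=[1,2]
Step 5: ref 3 → FAULT (evict 1), frames=[3,2]
Step 6: ref 1 → FAULT (evict 2), frames=[3,1]
Step 7: ref 4 → FAULT (evict 3), frames=[4,1]
Step 8: ref 1 → HIT, frames=[4,1]
Step 9: ref 1 → HIT, frames=[4,1]
Step 10: ref 1 → HIT, frames=[4,1]
Total faults: 6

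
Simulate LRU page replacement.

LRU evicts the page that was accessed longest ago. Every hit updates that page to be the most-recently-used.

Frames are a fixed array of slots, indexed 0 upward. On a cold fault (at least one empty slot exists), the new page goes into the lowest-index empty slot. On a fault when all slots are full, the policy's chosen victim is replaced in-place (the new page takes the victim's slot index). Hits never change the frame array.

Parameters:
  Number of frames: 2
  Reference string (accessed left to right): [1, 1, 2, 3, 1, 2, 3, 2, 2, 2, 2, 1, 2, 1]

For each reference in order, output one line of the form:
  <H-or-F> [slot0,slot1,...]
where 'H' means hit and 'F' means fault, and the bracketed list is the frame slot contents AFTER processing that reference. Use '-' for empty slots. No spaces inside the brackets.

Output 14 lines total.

F [1,-]
H [1,-]
F [1,2]
F [3,2]
F [3,1]
F [2,1]
F [2,3]
H [2,3]
H [2,3]
H [2,3]
H [2,3]
F [2,1]
H [2,1]
H [2,1]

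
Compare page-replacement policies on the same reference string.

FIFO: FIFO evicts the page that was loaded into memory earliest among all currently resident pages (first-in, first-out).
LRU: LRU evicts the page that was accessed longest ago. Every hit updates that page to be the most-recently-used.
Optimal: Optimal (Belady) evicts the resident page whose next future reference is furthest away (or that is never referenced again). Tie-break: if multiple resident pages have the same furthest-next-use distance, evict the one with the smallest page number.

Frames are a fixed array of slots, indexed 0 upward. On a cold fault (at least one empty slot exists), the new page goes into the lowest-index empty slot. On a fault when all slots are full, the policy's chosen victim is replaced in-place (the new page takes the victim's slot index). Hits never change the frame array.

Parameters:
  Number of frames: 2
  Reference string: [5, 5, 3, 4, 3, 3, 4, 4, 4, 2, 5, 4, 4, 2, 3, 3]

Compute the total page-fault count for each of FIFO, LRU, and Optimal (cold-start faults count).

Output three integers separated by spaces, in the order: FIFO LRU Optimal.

Answer: 8 8 7

Derivation:
--- FIFO ---
  step 0: ref 5 -> FAULT, frames=[5,-] (faults so far: 1)
  step 1: ref 5 -> HIT, frames=[5,-] (faults so far: 1)
  step 2: ref 3 -> FAULT, frames=[5,3] (faults so far: 2)
  step 3: ref 4 -> FAULT, evict 5, frames=[4,3] (faults so far: 3)
  step 4: ref 3 -> HIT, frames=[4,3] (faults so far: 3)
  step 5: ref 3 -> HIT, frames=[4,3] (faults so far: 3)
  step 6: ref 4 -> HIT, frames=[4,3] (faults so far: 3)
  step 7: ref 4 -> HIT, frames=[4,3] (faults so far: 3)
  step 8: ref 4 -> HIT, frames=[4,3] (faults so far: 3)
  step 9: ref 2 -> FAULT, evict 3, frames=[4,2] (faults so far: 4)
  step 10: ref 5 -> FAULT, evict 4, frames=[5,2] (faults so far: 5)
  step 11: ref 4 -> FAULT, evict 2, frames=[5,4] (faults so far: 6)
  step 12: ref 4 -> HIT, frames=[5,4] (faults so far: 6)
  step 13: ref 2 -> FAULT, evict 5, frames=[2,4] (faults so far: 7)
  step 14: ref 3 -> FAULT, evict 4, frames=[2,3] (faults so far: 8)
  step 15: ref 3 -> HIT, frames=[2,3] (faults so far: 8)
  FIFO total faults: 8
--- LRU ---
  step 0: ref 5 -> FAULT, frames=[5,-] (faults so far: 1)
  step 1: ref 5 -> HIT, frames=[5,-] (faults so far: 1)
  step 2: ref 3 -> FAULT, frames=[5,3] (faults so far: 2)
  step 3: ref 4 -> FAULT, evict 5, frames=[4,3] (faults so far: 3)
  step 4: ref 3 -> HIT, frames=[4,3] (faults so far: 3)
  step 5: ref 3 -> HIT, frames=[4,3] (faults so far: 3)
  step 6: ref 4 -> HIT, frames=[4,3] (faults so far: 3)
  step 7: ref 4 -> HIT, frames=[4,3] (faults so far: 3)
  step 8: ref 4 -> HIT, frames=[4,3] (faults so far: 3)
  step 9: ref 2 -> FAULT, evict 3, frames=[4,2] (faults so far: 4)
  step 10: ref 5 -> FAULT, evict 4, frames=[5,2] (faults so far: 5)
  step 11: ref 4 -> FAULT, evict 2, frames=[5,4] (faults so far: 6)
  step 12: ref 4 -> HIT, frames=[5,4] (faults so far: 6)
  step 13: ref 2 -> FAULT, evict 5, frames=[2,4] (faults so far: 7)
  step 14: ref 3 -> FAULT, evict 4, frames=[2,3] (faults so far: 8)
  step 15: ref 3 -> HIT, frames=[2,3] (faults so far: 8)
  LRU total faults: 8
--- Optimal ---
  step 0: ref 5 -> FAULT, frames=[5,-] (faults so far: 1)
  step 1: ref 5 -> HIT, frames=[5,-] (faults so far: 1)
  step 2: ref 3 -> FAULT, frames=[5,3] (faults so far: 2)
  step 3: ref 4 -> FAULT, evict 5, frames=[4,3] (faults so far: 3)
  step 4: ref 3 -> HIT, frames=[4,3] (faults so far: 3)
  step 5: ref 3 -> HIT, frames=[4,3] (faults so far: 3)
  step 6: ref 4 -> HIT, frames=[4,3] (faults so far: 3)
  step 7: ref 4 -> HIT, frames=[4,3] (faults so far: 3)
  step 8: ref 4 -> HIT, frames=[4,3] (faults so far: 3)
  step 9: ref 2 -> FAULT, evict 3, frames=[4,2] (faults so far: 4)
  step 10: ref 5 -> FAULT, evict 2, frames=[4,5] (faults so far: 5)
  step 11: ref 4 -> HIT, frames=[4,5] (faults so far: 5)
  step 12: ref 4 -> HIT, frames=[4,5] (faults so far: 5)
  step 13: ref 2 -> FAULT, evict 4, frames=[2,5] (faults so far: 6)
  step 14: ref 3 -> FAULT, evict 2, frames=[3,5] (faults so far: 7)
  step 15: ref 3 -> HIT, frames=[3,5] (faults so far: 7)
  Optimal total faults: 7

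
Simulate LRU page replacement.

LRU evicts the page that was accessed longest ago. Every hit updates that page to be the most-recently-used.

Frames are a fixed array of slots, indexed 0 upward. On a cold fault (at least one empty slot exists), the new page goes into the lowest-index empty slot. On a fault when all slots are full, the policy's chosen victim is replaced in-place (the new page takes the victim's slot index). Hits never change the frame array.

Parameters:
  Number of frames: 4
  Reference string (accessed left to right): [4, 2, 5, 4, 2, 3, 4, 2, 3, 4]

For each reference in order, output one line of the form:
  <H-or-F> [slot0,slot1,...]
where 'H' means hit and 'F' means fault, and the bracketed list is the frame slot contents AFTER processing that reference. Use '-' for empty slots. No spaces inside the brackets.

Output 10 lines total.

F [4,-,-,-]
F [4,2,-,-]
F [4,2,5,-]
H [4,2,5,-]
H [4,2,5,-]
F [4,2,5,3]
H [4,2,5,3]
H [4,2,5,3]
H [4,2,5,3]
H [4,2,5,3]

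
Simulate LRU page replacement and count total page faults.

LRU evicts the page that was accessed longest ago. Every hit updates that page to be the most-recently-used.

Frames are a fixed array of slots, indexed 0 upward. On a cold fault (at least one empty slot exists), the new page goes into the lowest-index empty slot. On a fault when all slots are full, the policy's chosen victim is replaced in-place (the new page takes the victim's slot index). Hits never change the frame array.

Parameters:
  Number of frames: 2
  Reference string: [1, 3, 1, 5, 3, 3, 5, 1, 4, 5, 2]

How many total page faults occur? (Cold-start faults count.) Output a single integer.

Step 0: ref 1 → FAULT, frames=[1,-]
Step 1: ref 3 → FAULT, frames=[1,3]
Step 2: ref 1 → HIT, frames=[1,3]
Step 3: ref 5 → FAULT (evict 3), frames=[1,5]
Step 4: ref 3 → FAULT (evict 1), frames=[3,5]
Step 5: ref 3 → HIT, frames=[3,5]
Step 6: ref 5 → HIT, frames=[3,5]
Step 7: ref 1 → FAULT (evict 3), frames=[1,5]
Step 8: ref 4 → FAULT (evict 5), frames=[1,4]
Step 9: ref 5 → FAULT (evict 1), frames=[5,4]
Step 10: ref 2 → FAULT (evict 4), frames=[5,2]
Total faults: 8

Answer: 8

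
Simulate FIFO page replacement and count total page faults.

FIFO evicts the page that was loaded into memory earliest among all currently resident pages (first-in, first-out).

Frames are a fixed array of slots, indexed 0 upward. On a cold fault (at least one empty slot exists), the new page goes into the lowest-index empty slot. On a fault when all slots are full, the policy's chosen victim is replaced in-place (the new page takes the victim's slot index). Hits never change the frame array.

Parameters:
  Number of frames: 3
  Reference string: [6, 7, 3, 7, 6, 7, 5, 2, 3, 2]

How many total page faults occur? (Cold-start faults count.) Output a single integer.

Answer: 5

Derivation:
Step 0: ref 6 → FAULT, frames=[6,-,-]
Step 1: ref 7 → FAULT, frames=[6,7,-]
Step 2: ref 3 → FAULT, frames=[6,7,3]
Step 3: ref 7 → HIT, frames=[6,7,3]
Step 4: ref 6 → HIT, frames=[6,7,3]
Step 5: ref 7 → HIT, frames=[6,7,3]
Step 6: ref 5 → FAULT (evict 6), frames=[5,7,3]
Step 7: ref 2 → FAULT (evict 7), frames=[5,2,3]
Step 8: ref 3 → HIT, frames=[5,2,3]
Step 9: ref 2 → HIT, frames=[5,2,3]
Total faults: 5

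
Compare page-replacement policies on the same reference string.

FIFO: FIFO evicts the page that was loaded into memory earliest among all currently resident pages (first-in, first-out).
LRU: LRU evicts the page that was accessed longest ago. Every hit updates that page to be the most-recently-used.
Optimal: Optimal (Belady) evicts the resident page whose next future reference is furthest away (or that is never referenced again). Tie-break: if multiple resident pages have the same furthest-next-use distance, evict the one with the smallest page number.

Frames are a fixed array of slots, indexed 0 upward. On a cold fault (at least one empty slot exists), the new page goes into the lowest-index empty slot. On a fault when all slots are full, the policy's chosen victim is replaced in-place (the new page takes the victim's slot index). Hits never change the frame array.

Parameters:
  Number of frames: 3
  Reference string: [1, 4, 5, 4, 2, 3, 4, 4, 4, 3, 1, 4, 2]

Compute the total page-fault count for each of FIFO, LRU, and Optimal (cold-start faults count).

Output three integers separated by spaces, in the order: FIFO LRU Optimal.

Answer: 8 7 6

Derivation:
--- FIFO ---
  step 0: ref 1 -> FAULT, frames=[1,-,-] (faults so far: 1)
  step 1: ref 4 -> FAULT, frames=[1,4,-] (faults so far: 2)
  step 2: ref 5 -> FAULT, frames=[1,4,5] (faults so far: 3)
  step 3: ref 4 -> HIT, frames=[1,4,5] (faults so far: 3)
  step 4: ref 2 -> FAULT, evict 1, frames=[2,4,5] (faults so far: 4)
  step 5: ref 3 -> FAULT, evict 4, frames=[2,3,5] (faults so far: 5)
  step 6: ref 4 -> FAULT, evict 5, frames=[2,3,4] (faults so far: 6)
  step 7: ref 4 -> HIT, frames=[2,3,4] (faults so far: 6)
  step 8: ref 4 -> HIT, frames=[2,3,4] (faults so far: 6)
  step 9: ref 3 -> HIT, frames=[2,3,4] (faults so far: 6)
  step 10: ref 1 -> FAULT, evict 2, frames=[1,3,4] (faults so far: 7)
  step 11: ref 4 -> HIT, frames=[1,3,4] (faults so far: 7)
  step 12: ref 2 -> FAULT, evict 3, frames=[1,2,4] (faults so far: 8)
  FIFO total faults: 8
--- LRU ---
  step 0: ref 1 -> FAULT, frames=[1,-,-] (faults so far: 1)
  step 1: ref 4 -> FAULT, frames=[1,4,-] (faults so far: 2)
  step 2: ref 5 -> FAULT, frames=[1,4,5] (faults so far: 3)
  step 3: ref 4 -> HIT, frames=[1,4,5] (faults so far: 3)
  step 4: ref 2 -> FAULT, evict 1, frames=[2,4,5] (faults so far: 4)
  step 5: ref 3 -> FAULT, evict 5, frames=[2,4,3] (faults so far: 5)
  step 6: ref 4 -> HIT, frames=[2,4,3] (faults so far: 5)
  step 7: ref 4 -> HIT, frames=[2,4,3] (faults so far: 5)
  step 8: ref 4 -> HIT, frames=[2,4,3] (faults so far: 5)
  step 9: ref 3 -> HIT, frames=[2,4,3] (faults so far: 5)
  step 10: ref 1 -> FAULT, evict 2, frames=[1,4,3] (faults so far: 6)
  step 11: ref 4 -> HIT, frames=[1,4,3] (faults so far: 6)
  step 12: ref 2 -> FAULT, evict 3, frames=[1,4,2] (faults so far: 7)
  LRU total faults: 7
--- Optimal ---
  step 0: ref 1 -> FAULT, frames=[1,-,-] (faults so far: 1)
  step 1: ref 4 -> FAULT, frames=[1,4,-] (faults so far: 2)
  step 2: ref 5 -> FAULT, frames=[1,4,5] (faults so far: 3)
  step 3: ref 4 -> HIT, frames=[1,4,5] (faults so far: 3)
  step 4: ref 2 -> FAULT, evict 5, frames=[1,4,2] (faults so far: 4)
  step 5: ref 3 -> FAULT, evict 2, frames=[1,4,3] (faults so far: 5)
  step 6: ref 4 -> HIT, frames=[1,4,3] (faults so far: 5)
  step 7: ref 4 -> HIT, frames=[1,4,3] (faults so far: 5)
  step 8: ref 4 -> HIT, frames=[1,4,3] (faults so far: 5)
  step 9: ref 3 -> HIT, frames=[1,4,3] (faults so far: 5)
  step 10: ref 1 -> HIT, frames=[1,4,3] (faults so far: 5)
  step 11: ref 4 -> HIT, frames=[1,4,3] (faults so far: 5)
  step 12: ref 2 -> FAULT, evict 1, frames=[2,4,3] (faults so far: 6)
  Optimal total faults: 6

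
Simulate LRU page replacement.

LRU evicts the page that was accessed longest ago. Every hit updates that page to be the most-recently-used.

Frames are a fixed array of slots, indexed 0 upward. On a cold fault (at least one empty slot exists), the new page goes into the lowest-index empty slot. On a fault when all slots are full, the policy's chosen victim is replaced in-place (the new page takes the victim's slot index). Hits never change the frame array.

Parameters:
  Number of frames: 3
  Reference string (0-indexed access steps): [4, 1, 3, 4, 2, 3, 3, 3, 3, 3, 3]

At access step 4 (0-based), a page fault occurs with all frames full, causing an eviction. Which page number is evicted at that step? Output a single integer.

Step 0: ref 4 -> FAULT, frames=[4,-,-]
Step 1: ref 1 -> FAULT, frames=[4,1,-]
Step 2: ref 3 -> FAULT, frames=[4,1,3]
Step 3: ref 4 -> HIT, frames=[4,1,3]
Step 4: ref 2 -> FAULT, evict 1, frames=[4,2,3]
At step 4: evicted page 1

Answer: 1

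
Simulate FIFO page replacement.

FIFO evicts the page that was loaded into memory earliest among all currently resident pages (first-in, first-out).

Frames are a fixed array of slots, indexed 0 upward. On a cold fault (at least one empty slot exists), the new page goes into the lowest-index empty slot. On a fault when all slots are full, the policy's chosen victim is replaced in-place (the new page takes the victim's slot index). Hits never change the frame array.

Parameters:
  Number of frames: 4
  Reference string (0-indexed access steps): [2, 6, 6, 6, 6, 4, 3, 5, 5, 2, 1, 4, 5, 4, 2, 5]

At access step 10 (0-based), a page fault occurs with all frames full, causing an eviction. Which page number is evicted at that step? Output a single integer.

Answer: 4

Derivation:
Step 0: ref 2 -> FAULT, frames=[2,-,-,-]
Step 1: ref 6 -> FAULT, frames=[2,6,-,-]
Step 2: ref 6 -> HIT, frames=[2,6,-,-]
Step 3: ref 6 -> HIT, frames=[2,6,-,-]
Step 4: ref 6 -> HIT, frames=[2,6,-,-]
Step 5: ref 4 -> FAULT, frames=[2,6,4,-]
Step 6: ref 3 -> FAULT, frames=[2,6,4,3]
Step 7: ref 5 -> FAULT, evict 2, frames=[5,6,4,3]
Step 8: ref 5 -> HIT, frames=[5,6,4,3]
Step 9: ref 2 -> FAULT, evict 6, frames=[5,2,4,3]
Step 10: ref 1 -> FAULT, evict 4, frames=[5,2,1,3]
At step 10: evicted page 4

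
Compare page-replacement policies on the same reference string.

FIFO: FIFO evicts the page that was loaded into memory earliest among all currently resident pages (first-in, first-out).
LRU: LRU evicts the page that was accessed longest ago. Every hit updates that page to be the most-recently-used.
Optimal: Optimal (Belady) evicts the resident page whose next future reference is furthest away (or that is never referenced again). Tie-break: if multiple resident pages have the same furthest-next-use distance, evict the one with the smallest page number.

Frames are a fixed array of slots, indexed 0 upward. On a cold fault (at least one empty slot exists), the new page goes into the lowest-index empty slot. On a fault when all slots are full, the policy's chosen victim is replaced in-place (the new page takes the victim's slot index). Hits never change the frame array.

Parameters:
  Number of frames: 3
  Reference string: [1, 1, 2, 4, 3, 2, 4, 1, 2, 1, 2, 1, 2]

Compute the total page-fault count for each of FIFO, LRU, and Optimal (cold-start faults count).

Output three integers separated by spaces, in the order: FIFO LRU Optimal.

Answer: 6 5 5

Derivation:
--- FIFO ---
  step 0: ref 1 -> FAULT, frames=[1,-,-] (faults so far: 1)
  step 1: ref 1 -> HIT, frames=[1,-,-] (faults so far: 1)
  step 2: ref 2 -> FAULT, frames=[1,2,-] (faults so far: 2)
  step 3: ref 4 -> FAULT, frames=[1,2,4] (faults so far: 3)
  step 4: ref 3 -> FAULT, evict 1, frames=[3,2,4] (faults so far: 4)
  step 5: ref 2 -> HIT, frames=[3,2,4] (faults so far: 4)
  step 6: ref 4 -> HIT, frames=[3,2,4] (faults so far: 4)
  step 7: ref 1 -> FAULT, evict 2, frames=[3,1,4] (faults so far: 5)
  step 8: ref 2 -> FAULT, evict 4, frames=[3,1,2] (faults so far: 6)
  step 9: ref 1 -> HIT, frames=[3,1,2] (faults so far: 6)
  step 10: ref 2 -> HIT, frames=[3,1,2] (faults so far: 6)
  step 11: ref 1 -> HIT, frames=[3,1,2] (faults so far: 6)
  step 12: ref 2 -> HIT, frames=[3,1,2] (faults so far: 6)
  FIFO total faults: 6
--- LRU ---
  step 0: ref 1 -> FAULT, frames=[1,-,-] (faults so far: 1)
  step 1: ref 1 -> HIT, frames=[1,-,-] (faults so far: 1)
  step 2: ref 2 -> FAULT, frames=[1,2,-] (faults so far: 2)
  step 3: ref 4 -> FAULT, frames=[1,2,4] (faults so far: 3)
  step 4: ref 3 -> FAULT, evict 1, frames=[3,2,4] (faults so far: 4)
  step 5: ref 2 -> HIT, frames=[3,2,4] (faults so far: 4)
  step 6: ref 4 -> HIT, frames=[3,2,4] (faults so far: 4)
  step 7: ref 1 -> FAULT, evict 3, frames=[1,2,4] (faults so far: 5)
  step 8: ref 2 -> HIT, frames=[1,2,4] (faults so far: 5)
  step 9: ref 1 -> HIT, frames=[1,2,4] (faults so far: 5)
  step 10: ref 2 -> HIT, frames=[1,2,4] (faults so far: 5)
  step 11: ref 1 -> HIT, frames=[1,2,4] (faults so far: 5)
  step 12: ref 2 -> HIT, frames=[1,2,4] (faults so far: 5)
  LRU total faults: 5
--- Optimal ---
  step 0: ref 1 -> FAULT, frames=[1,-,-] (faults so far: 1)
  step 1: ref 1 -> HIT, frames=[1,-,-] (faults so far: 1)
  step 2: ref 2 -> FAULT, frames=[1,2,-] (faults so far: 2)
  step 3: ref 4 -> FAULT, frames=[1,2,4] (faults so far: 3)
  step 4: ref 3 -> FAULT, evict 1, frames=[3,2,4] (faults so far: 4)
  step 5: ref 2 -> HIT, frames=[3,2,4] (faults so far: 4)
  step 6: ref 4 -> HIT, frames=[3,2,4] (faults so far: 4)
  step 7: ref 1 -> FAULT, evict 3, frames=[1,2,4] (faults so far: 5)
  step 8: ref 2 -> HIT, frames=[1,2,4] (faults so far: 5)
  step 9: ref 1 -> HIT, frames=[1,2,4] (faults so far: 5)
  step 10: ref 2 -> HIT, frames=[1,2,4] (faults so far: 5)
  step 11: ref 1 -> HIT, frames=[1,2,4] (faults so far: 5)
  step 12: ref 2 -> HIT, frames=[1,2,4] (faults so far: 5)
  Optimal total faults: 5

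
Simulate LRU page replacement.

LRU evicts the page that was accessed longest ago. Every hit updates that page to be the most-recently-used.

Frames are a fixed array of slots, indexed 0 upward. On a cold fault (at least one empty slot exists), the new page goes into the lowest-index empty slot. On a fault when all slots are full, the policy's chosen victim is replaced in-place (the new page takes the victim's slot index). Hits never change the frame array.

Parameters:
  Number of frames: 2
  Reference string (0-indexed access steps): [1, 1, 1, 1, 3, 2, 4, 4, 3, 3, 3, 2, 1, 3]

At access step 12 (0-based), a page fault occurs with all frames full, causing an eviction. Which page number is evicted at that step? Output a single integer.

Answer: 3

Derivation:
Step 0: ref 1 -> FAULT, frames=[1,-]
Step 1: ref 1 -> HIT, frames=[1,-]
Step 2: ref 1 -> HIT, frames=[1,-]
Step 3: ref 1 -> HIT, frames=[1,-]
Step 4: ref 3 -> FAULT, frames=[1,3]
Step 5: ref 2 -> FAULT, evict 1, frames=[2,3]
Step 6: ref 4 -> FAULT, evict 3, frames=[2,4]
Step 7: ref 4 -> HIT, frames=[2,4]
Step 8: ref 3 -> FAULT, evict 2, frames=[3,4]
Step 9: ref 3 -> HIT, frames=[3,4]
Step 10: ref 3 -> HIT, frames=[3,4]
Step 11: ref 2 -> FAULT, evict 4, frames=[3,2]
Step 12: ref 1 -> FAULT, evict 3, frames=[1,2]
At step 12: evicted page 3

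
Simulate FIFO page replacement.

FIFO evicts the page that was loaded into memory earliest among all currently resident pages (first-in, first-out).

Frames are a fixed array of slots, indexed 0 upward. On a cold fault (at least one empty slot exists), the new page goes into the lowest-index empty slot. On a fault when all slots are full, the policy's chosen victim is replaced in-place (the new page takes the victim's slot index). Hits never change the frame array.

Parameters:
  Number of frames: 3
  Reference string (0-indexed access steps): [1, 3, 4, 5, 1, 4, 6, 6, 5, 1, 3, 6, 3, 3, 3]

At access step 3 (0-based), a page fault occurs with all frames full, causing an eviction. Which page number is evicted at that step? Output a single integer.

Answer: 1

Derivation:
Step 0: ref 1 -> FAULT, frames=[1,-,-]
Step 1: ref 3 -> FAULT, frames=[1,3,-]
Step 2: ref 4 -> FAULT, frames=[1,3,4]
Step 3: ref 5 -> FAULT, evict 1, frames=[5,3,4]
At step 3: evicted page 1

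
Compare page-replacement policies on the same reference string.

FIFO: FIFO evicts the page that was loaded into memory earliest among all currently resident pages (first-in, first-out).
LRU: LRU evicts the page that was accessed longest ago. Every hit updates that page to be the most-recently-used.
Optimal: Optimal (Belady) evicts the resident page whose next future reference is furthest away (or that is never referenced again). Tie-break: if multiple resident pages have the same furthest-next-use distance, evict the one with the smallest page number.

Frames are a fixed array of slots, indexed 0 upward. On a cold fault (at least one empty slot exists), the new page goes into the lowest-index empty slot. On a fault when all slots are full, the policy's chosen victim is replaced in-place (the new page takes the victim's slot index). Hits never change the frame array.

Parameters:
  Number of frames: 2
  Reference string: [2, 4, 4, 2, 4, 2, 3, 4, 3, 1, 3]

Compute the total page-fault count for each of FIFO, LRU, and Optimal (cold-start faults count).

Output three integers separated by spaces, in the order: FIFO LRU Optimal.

Answer: 4 5 4

Derivation:
--- FIFO ---
  step 0: ref 2 -> FAULT, frames=[2,-] (faults so far: 1)
  step 1: ref 4 -> FAULT, frames=[2,4] (faults so far: 2)
  step 2: ref 4 -> HIT, frames=[2,4] (faults so far: 2)
  step 3: ref 2 -> HIT, frames=[2,4] (faults so far: 2)
  step 4: ref 4 -> HIT, frames=[2,4] (faults so far: 2)
  step 5: ref 2 -> HIT, frames=[2,4] (faults so far: 2)
  step 6: ref 3 -> FAULT, evict 2, frames=[3,4] (faults so far: 3)
  step 7: ref 4 -> HIT, frames=[3,4] (faults so far: 3)
  step 8: ref 3 -> HIT, frames=[3,4] (faults so far: 3)
  step 9: ref 1 -> FAULT, evict 4, frames=[3,1] (faults so far: 4)
  step 10: ref 3 -> HIT, frames=[3,1] (faults so far: 4)
  FIFO total faults: 4
--- LRU ---
  step 0: ref 2 -> FAULT, frames=[2,-] (faults so far: 1)
  step 1: ref 4 -> FAULT, frames=[2,4] (faults so far: 2)
  step 2: ref 4 -> HIT, frames=[2,4] (faults so far: 2)
  step 3: ref 2 -> HIT, frames=[2,4] (faults so far: 2)
  step 4: ref 4 -> HIT, frames=[2,4] (faults so far: 2)
  step 5: ref 2 -> HIT, frames=[2,4] (faults so far: 2)
  step 6: ref 3 -> FAULT, evict 4, frames=[2,3] (faults so far: 3)
  step 7: ref 4 -> FAULT, evict 2, frames=[4,3] (faults so far: 4)
  step 8: ref 3 -> HIT, frames=[4,3] (faults so far: 4)
  step 9: ref 1 -> FAULT, evict 4, frames=[1,3] (faults so far: 5)
  step 10: ref 3 -> HIT, frames=[1,3] (faults so far: 5)
  LRU total faults: 5
--- Optimal ---
  step 0: ref 2 -> FAULT, frames=[2,-] (faults so far: 1)
  step 1: ref 4 -> FAULT, frames=[2,4] (faults so far: 2)
  step 2: ref 4 -> HIT, frames=[2,4] (faults so far: 2)
  step 3: ref 2 -> HIT, frames=[2,4] (faults so far: 2)
  step 4: ref 4 -> HIT, frames=[2,4] (faults so far: 2)
  step 5: ref 2 -> HIT, frames=[2,4] (faults so far: 2)
  step 6: ref 3 -> FAULT, evict 2, frames=[3,4] (faults so far: 3)
  step 7: ref 4 -> HIT, frames=[3,4] (faults so far: 3)
  step 8: ref 3 -> HIT, frames=[3,4] (faults so far: 3)
  step 9: ref 1 -> FAULT, evict 4, frames=[3,1] (faults so far: 4)
  step 10: ref 3 -> HIT, frames=[3,1] (faults so far: 4)
  Optimal total faults: 4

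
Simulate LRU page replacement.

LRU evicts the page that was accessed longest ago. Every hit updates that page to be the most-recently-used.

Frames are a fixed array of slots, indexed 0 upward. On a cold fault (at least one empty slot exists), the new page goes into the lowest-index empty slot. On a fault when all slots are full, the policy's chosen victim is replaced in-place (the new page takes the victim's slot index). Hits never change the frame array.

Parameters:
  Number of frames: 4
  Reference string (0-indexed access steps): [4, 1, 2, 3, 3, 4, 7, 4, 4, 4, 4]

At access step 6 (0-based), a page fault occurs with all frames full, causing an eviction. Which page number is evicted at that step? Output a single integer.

Step 0: ref 4 -> FAULT, frames=[4,-,-,-]
Step 1: ref 1 -> FAULT, frames=[4,1,-,-]
Step 2: ref 2 -> FAULT, frames=[4,1,2,-]
Step 3: ref 3 -> FAULT, frames=[4,1,2,3]
Step 4: ref 3 -> HIT, frames=[4,1,2,3]
Step 5: ref 4 -> HIT, frames=[4,1,2,3]
Step 6: ref 7 -> FAULT, evict 1, frames=[4,7,2,3]
At step 6: evicted page 1

Answer: 1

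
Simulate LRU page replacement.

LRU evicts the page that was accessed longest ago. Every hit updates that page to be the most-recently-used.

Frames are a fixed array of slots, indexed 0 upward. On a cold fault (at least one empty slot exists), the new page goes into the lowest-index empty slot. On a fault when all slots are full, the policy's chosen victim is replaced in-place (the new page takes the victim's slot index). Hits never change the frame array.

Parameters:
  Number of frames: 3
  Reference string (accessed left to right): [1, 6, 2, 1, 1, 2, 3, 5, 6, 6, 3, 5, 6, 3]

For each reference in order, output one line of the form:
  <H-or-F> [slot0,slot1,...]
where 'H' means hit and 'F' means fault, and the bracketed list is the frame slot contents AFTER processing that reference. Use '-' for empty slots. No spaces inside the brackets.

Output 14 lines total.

F [1,-,-]
F [1,6,-]
F [1,6,2]
H [1,6,2]
H [1,6,2]
H [1,6,2]
F [1,3,2]
F [5,3,2]
F [5,3,6]
H [5,3,6]
H [5,3,6]
H [5,3,6]
H [5,3,6]
H [5,3,6]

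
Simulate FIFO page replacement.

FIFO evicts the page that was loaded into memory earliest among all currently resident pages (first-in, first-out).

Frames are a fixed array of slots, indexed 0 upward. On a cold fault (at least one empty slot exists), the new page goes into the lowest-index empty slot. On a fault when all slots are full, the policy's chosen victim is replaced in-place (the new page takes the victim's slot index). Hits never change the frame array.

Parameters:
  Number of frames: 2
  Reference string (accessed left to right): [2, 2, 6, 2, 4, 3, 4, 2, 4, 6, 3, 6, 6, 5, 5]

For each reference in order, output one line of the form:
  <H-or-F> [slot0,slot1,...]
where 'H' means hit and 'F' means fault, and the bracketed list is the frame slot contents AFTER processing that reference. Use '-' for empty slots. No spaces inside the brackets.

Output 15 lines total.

F [2,-]
H [2,-]
F [2,6]
H [2,6]
F [4,6]
F [4,3]
H [4,3]
F [2,3]
F [2,4]
F [6,4]
F [6,3]
H [6,3]
H [6,3]
F [5,3]
H [5,3]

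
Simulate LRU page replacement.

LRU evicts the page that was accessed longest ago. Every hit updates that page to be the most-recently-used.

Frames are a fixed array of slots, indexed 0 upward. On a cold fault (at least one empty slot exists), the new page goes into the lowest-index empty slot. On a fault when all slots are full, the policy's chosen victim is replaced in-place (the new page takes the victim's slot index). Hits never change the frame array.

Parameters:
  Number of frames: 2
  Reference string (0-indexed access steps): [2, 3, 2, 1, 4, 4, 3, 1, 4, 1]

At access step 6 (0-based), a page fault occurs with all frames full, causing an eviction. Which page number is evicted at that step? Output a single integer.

Step 0: ref 2 -> FAULT, frames=[2,-]
Step 1: ref 3 -> FAULT, frames=[2,3]
Step 2: ref 2 -> HIT, frames=[2,3]
Step 3: ref 1 -> FAULT, evict 3, frames=[2,1]
Step 4: ref 4 -> FAULT, evict 2, frames=[4,1]
Step 5: ref 4 -> HIT, frames=[4,1]
Step 6: ref 3 -> FAULT, evict 1, frames=[4,3]
At step 6: evicted page 1

Answer: 1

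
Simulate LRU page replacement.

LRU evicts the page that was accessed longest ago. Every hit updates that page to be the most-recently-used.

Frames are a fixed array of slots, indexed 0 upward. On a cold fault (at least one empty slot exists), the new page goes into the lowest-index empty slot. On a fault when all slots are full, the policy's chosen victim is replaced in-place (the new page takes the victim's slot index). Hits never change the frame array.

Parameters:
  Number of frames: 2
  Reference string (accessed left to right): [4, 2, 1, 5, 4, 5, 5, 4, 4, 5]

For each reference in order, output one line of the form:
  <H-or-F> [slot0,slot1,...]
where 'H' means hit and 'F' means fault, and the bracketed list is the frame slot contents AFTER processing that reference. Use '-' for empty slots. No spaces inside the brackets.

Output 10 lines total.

F [4,-]
F [4,2]
F [1,2]
F [1,5]
F [4,5]
H [4,5]
H [4,5]
H [4,5]
H [4,5]
H [4,5]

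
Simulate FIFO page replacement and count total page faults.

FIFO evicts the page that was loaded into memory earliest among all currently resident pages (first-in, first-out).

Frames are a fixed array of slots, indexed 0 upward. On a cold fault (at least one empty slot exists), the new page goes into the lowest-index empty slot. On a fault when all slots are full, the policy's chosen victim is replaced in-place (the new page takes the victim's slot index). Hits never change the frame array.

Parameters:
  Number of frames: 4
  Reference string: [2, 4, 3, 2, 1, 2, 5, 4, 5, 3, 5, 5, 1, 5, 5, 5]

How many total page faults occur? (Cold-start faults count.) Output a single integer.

Answer: 5

Derivation:
Step 0: ref 2 → FAULT, frames=[2,-,-,-]
Step 1: ref 4 → FAULT, frames=[2,4,-,-]
Step 2: ref 3 → FAULT, frames=[2,4,3,-]
Step 3: ref 2 → HIT, frames=[2,4,3,-]
Step 4: ref 1 → FAULT, frames=[2,4,3,1]
Step 5: ref 2 → HIT, frames=[2,4,3,1]
Step 6: ref 5 → FAULT (evict 2), frames=[5,4,3,1]
Step 7: ref 4 → HIT, frames=[5,4,3,1]
Step 8: ref 5 → HIT, frames=[5,4,3,1]
Step 9: ref 3 → HIT, frames=[5,4,3,1]
Step 10: ref 5 → HIT, frames=[5,4,3,1]
Step 11: ref 5 → HIT, frames=[5,4,3,1]
Step 12: ref 1 → HIT, frames=[5,4,3,1]
Step 13: ref 5 → HIT, frames=[5,4,3,1]
Step 14: ref 5 → HIT, frames=[5,4,3,1]
Step 15: ref 5 → HIT, frames=[5,4,3,1]
Total faults: 5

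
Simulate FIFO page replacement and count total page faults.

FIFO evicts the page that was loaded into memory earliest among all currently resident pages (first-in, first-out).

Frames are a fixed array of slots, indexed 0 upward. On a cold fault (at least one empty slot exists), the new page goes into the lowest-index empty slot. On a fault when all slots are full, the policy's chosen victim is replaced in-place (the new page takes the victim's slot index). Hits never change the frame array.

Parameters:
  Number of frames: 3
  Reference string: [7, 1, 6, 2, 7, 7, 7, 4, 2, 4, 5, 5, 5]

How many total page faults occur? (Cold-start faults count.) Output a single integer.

Answer: 7

Derivation:
Step 0: ref 7 → FAULT, frames=[7,-,-]
Step 1: ref 1 → FAULT, frames=[7,1,-]
Step 2: ref 6 → FAULT, frames=[7,1,6]
Step 3: ref 2 → FAULT (evict 7), frames=[2,1,6]
Step 4: ref 7 → FAULT (evict 1), frames=[2,7,6]
Step 5: ref 7 → HIT, frames=[2,7,6]
Step 6: ref 7 → HIT, frames=[2,7,6]
Step 7: ref 4 → FAULT (evict 6), frames=[2,7,4]
Step 8: ref 2 → HIT, frames=[2,7,4]
Step 9: ref 4 → HIT, frames=[2,7,4]
Step 10: ref 5 → FAULT (evict 2), frames=[5,7,4]
Step 11: ref 5 → HIT, frames=[5,7,4]
Step 12: ref 5 → HIT, frames=[5,7,4]
Total faults: 7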